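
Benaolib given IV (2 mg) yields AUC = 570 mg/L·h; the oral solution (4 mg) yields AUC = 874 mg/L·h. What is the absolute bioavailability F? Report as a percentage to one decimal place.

F = 76.7%

F = (AUC_ev / D_ev) / (AUC_iv / D_iv)
  = (874/4) / (570/2)
  = 218.5 / 285 = 0.7667
  = 76.67%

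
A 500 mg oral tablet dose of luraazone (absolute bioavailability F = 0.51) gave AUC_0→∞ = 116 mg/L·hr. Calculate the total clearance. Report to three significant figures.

CL = 2.20 L/hr

CL = F × Dose / AUC_0→∞
   = 0.51 × 500 / 116 = 2.19828 L/hr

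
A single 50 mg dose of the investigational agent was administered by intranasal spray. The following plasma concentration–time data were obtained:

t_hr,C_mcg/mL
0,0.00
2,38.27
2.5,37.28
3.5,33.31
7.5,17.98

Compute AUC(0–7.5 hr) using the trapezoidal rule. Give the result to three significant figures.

Trapezoidal AUC_0→7.5:
  [0→2]: (0.00+38.27)/2 × 2 = 38.27
  [2→2.5]: (38.27+37.28)/2 × 0.5 = 18.8875
  [2.5→3.5]: (37.28+33.31)/2 × 1 = 35.295
  [3.5→7.5]: (33.31+17.98)/2 × 4 = 102.58
  Sum = 195.0325 mcg/mL·hr

AUC = 195 mcg/mL·hr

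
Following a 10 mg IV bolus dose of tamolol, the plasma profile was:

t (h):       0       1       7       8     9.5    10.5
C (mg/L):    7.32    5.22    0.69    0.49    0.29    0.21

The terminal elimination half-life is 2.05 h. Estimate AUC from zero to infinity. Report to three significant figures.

Trapezoidal AUC_0→10.5:
  [0→1]: (7.32+5.22)/2 × 1 = 6.27
  [1→7]: (5.22+0.69)/2 × 6 = 17.73
  [7→8]: (0.69+0.49)/2 × 1 = 0.59
  [8→9.5]: (0.49+0.29)/2 × 1.5 = 0.585
  [9.5→10.5]: (0.29+0.21)/2 × 1 = 0.25
  Sum = 25.425 mg/L·h
k_e = ln2 / t½ = 0.693147 / 2.05 = 0.3381 h^-1
Extrapolated tail: C_last / k_e = 0.21 / 0.3381 = 0.621
AUC_0→∞ = 25.425 + 0.621 = 26.046 mg/L·h

AUC = 26.0 mg/L·h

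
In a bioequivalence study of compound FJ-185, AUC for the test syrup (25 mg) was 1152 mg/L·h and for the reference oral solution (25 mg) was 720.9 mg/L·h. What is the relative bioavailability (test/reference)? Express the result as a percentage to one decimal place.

F_rel = (AUC_test/D_test) / (AUC_ref/D_ref)
      = (1152/25) / (720.9/25)
      = 46.08 / 28.836 = 1.5980 = 159.80%

F_rel = 159.8%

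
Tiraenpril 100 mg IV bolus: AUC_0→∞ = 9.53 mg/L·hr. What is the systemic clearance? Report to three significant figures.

CL = Dose_iv / AUC_0→∞
   = 100 / 9.53 = 10.4932 L/hr

CL = 10.5 L/hr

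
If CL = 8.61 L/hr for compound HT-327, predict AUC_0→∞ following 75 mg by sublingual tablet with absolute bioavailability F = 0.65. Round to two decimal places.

AUC_0→∞ = F × Dose / CL
        = 0.65 × 75 / 8.61 = 5.66202 mg/L·hr

AUC = 5.66 mg/L·hr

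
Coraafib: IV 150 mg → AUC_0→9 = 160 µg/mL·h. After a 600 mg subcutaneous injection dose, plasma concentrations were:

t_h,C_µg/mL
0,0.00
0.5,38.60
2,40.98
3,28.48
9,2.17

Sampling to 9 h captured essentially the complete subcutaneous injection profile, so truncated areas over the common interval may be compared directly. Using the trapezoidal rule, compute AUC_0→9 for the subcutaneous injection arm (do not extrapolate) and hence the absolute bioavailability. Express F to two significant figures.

F = 0.31

Trapezoidal AUC_0→9 (subcutaneous injection):
  [0→0.5]: (0.00+38.60)/2 × 0.5 = 9.65
  [0.5→2]: (38.60+40.98)/2 × 1.5 = 59.685
  [2→3]: (40.98+28.48)/2 × 1 = 34.73
  [3→9]: (28.48+2.17)/2 × 6 = 91.95
  Sum = 196.015 µg/mL·h
F = (AUC_ev/D_ev)/(AUC_iv/D_iv) = (196.015/600)/(160/150) = 0.326692/1.06667 = 0.3063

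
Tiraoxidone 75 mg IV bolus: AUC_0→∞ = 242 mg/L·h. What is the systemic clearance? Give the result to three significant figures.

CL = 0.310 L/h

CL = Dose_iv / AUC_0→∞
   = 75 / 242 = 0.309917 L/h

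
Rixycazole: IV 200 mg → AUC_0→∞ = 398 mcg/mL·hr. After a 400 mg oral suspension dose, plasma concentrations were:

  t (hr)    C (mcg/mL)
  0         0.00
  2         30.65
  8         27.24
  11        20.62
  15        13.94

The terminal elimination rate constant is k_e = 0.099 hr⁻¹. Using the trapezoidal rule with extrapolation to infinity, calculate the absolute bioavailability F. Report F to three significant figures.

F = 0.611

Trapezoidal AUC_0→15 (oral suspension):
  [0→2]: (0.00+30.65)/2 × 2 = 30.65
  [2→8]: (30.65+27.24)/2 × 6 = 173.67
  [8→11]: (27.24+20.62)/2 × 3 = 71.79
  [11→15]: (20.62+13.94)/2 × 4 = 69.12
  Sum = 345.23 mcg/mL·hr
Tail: C_last/k_e = 13.94/0.099 = 140.808
AUC_0→∞ (oral suspension) = 345.23 + 140.808 = 486.038 mcg/mL·hr
F = (AUC_ev/D_ev)/(AUC_iv/D_iv) = (486.038/400)/(398/200) = 1.215095/1.99 = 0.6106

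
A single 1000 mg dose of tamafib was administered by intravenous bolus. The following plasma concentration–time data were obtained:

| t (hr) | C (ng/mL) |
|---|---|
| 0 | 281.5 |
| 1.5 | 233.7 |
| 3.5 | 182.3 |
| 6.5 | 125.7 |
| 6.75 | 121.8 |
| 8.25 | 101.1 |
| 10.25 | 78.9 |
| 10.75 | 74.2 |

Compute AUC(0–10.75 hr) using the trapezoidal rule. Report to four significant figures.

AUC = 1681 ng/mL·hr

Trapezoidal AUC_0→10.75:
  [0→1.5]: (281.5+233.7)/2 × 1.5 = 386.4
  [1.5→3.5]: (233.7+182.3)/2 × 2 = 416.0
  [3.5→6.5]: (182.3+125.7)/2 × 3 = 462.0
  [6.5→6.75]: (125.7+121.8)/2 × 0.25 = 30.9375
  [6.75→8.25]: (121.8+101.1)/2 × 1.5 = 167.175
  [8.25→10.25]: (101.1+78.9)/2 × 2 = 180.0
  [10.25→10.75]: (78.9+74.2)/2 × 0.5 = 38.275
  Sum = 1680.7875 ng/mL·hr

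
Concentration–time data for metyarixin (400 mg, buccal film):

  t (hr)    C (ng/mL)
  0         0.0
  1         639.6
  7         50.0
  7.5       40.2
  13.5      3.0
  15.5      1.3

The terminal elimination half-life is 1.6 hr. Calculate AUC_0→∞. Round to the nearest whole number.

AUC = 2548 ng/mL·hr

Trapezoidal AUC_0→15.5:
  [0→1]: (0.0+639.6)/2 × 1 = 319.8
  [1→7]: (639.6+50.0)/2 × 6 = 2068.8
  [7→7.5]: (50.0+40.2)/2 × 0.5 = 22.55
  [7.5→13.5]: (40.2+3.0)/2 × 6 = 129.6
  [13.5→15.5]: (3.0+1.3)/2 × 2 = 4.3
  Sum = 2545.05 ng/mL·hr
k_e = ln2 / t½ = 0.693147 / 1.6 = 0.4332 hr^-1
Extrapolated tail: C_last / k_e = 1.3 / 0.4332 = 3.001
AUC_0→∞ = 2545.05 + 3.001 = 2548.051 ng/mL·hr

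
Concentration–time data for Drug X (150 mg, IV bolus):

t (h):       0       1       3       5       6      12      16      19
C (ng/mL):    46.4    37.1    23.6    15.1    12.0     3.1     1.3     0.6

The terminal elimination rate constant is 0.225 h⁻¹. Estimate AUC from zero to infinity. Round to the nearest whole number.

AUC = 214 ng/mL·h

Trapezoidal AUC_0→19:
  [0→1]: (46.4+37.1)/2 × 1 = 41.75
  [1→3]: (37.1+23.6)/2 × 2 = 60.7
  [3→5]: (23.6+15.1)/2 × 2 = 38.7
  [5→6]: (15.1+12.0)/2 × 1 = 13.55
  [6→12]: (12.0+3.1)/2 × 6 = 45.3
  [12→16]: (3.1+1.3)/2 × 4 = 8.8
  [16→19]: (1.3+0.6)/2 × 3 = 2.85
  Sum = 211.65 ng/mL·h
Extrapolated tail: C_last / k_e = 0.6 / 0.225 = 2.667
AUC_0→∞ = 211.65 + 2.667 = 214.317 ng/mL·h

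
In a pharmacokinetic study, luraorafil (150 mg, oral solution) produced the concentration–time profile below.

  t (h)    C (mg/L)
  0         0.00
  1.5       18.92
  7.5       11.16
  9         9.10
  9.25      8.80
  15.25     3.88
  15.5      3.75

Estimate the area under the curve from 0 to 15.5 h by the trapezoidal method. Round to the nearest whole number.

AUC = 161 mg/L·h

Trapezoidal AUC_0→15.5:
  [0→1.5]: (0.00+18.92)/2 × 1.5 = 14.19
  [1.5→7.5]: (18.92+11.16)/2 × 6 = 90.24
  [7.5→9]: (11.16+9.10)/2 × 1.5 = 15.195
  [9→9.25]: (9.10+8.80)/2 × 0.25 = 2.2375
  [9.25→15.25]: (8.80+3.88)/2 × 6 = 38.04
  [15.25→15.5]: (3.88+3.75)/2 × 0.25 = 0.95375
  Sum = 160.85625 mg/L·h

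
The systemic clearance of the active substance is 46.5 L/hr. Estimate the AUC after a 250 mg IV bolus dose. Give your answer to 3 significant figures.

AUC_0→∞ = Dose_iv / CL
        = 250 / 46.5 = 5.37634 mg/L·hr

AUC = 5.38 mg/L·hr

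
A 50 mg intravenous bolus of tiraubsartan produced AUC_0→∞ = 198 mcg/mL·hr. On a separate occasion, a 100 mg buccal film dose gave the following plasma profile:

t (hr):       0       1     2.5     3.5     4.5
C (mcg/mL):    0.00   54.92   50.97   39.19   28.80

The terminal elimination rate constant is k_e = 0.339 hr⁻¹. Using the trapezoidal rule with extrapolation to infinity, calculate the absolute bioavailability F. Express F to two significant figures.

F = 0.68

Trapezoidal AUC_0→4.5 (buccal film):
  [0→1]: (0.00+54.92)/2 × 1 = 27.46
  [1→2.5]: (54.92+50.97)/2 × 1.5 = 79.4175
  [2.5→3.5]: (50.97+39.19)/2 × 1 = 45.08
  [3.5→4.5]: (39.19+28.80)/2 × 1 = 33.995
  Sum = 185.9525 mcg/mL·hr
Tail: C_last/k_e = 28.80/0.339 = 84.956
AUC_0→∞ (buccal film) = 185.9525 + 84.956 = 270.9085 mcg/mL·hr
F = (AUC_ev/D_ev)/(AUC_iv/D_iv) = (270.9085/100)/(198/50) = 2.709085/3.96 = 0.6841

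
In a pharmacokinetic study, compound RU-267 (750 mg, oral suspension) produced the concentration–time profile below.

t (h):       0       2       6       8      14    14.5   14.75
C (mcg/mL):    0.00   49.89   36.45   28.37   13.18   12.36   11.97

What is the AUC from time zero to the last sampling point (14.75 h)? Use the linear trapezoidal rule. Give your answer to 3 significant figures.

Trapezoidal AUC_0→14.75:
  [0→2]: (0.00+49.89)/2 × 2 = 49.89
  [2→6]: (49.89+36.45)/2 × 4 = 172.68
  [6→8]: (36.45+28.37)/2 × 2 = 64.82
  [8→14]: (28.37+13.18)/2 × 6 = 124.65
  [14→14.5]: (13.18+12.36)/2 × 0.5 = 6.385
  [14.5→14.75]: (12.36+11.97)/2 × 0.25 = 3.04125
  Sum = 421.46625 mcg/mL·h

AUC = 421 mcg/mL·h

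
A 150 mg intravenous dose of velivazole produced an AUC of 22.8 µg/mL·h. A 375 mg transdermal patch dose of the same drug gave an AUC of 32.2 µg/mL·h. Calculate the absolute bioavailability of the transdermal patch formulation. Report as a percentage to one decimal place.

F = (AUC_ev / D_ev) / (AUC_iv / D_iv)
  = (32.2/375) / (22.8/150)
  = 0.0858667 / 0.152 = 0.5649
  = 56.49%

F = 56.5%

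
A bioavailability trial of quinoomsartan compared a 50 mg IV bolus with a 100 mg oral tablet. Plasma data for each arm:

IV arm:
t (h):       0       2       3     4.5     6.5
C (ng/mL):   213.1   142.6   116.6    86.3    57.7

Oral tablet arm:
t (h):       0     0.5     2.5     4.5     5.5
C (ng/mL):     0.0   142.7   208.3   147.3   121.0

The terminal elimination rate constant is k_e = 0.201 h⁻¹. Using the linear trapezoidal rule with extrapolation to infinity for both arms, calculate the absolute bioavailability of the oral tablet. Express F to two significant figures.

Trapezoidal AUC_0→6.5 (IV):
  [0→2]: (213.1+142.6)/2 × 2 = 355.7
  [2→3]: (142.6+116.6)/2 × 1 = 129.6
  [3→4.5]: (116.6+86.3)/2 × 1.5 = 152.175
  [4.5→6.5]: (86.3+57.7)/2 × 2 = 144.0
  Sum = 781.475 ng/mL·h
IV tail: 57.7/0.201 = 287.065; AUC_iv,0→∞ = 781.475 + 287.065 = 1068.54 ng/mL·h
Trapezoidal AUC_0→5.5 (oral tablet):
  [0→0.5]: (0.0+142.7)/2 × 0.5 = 35.675
  [0.5→2.5]: (142.7+208.3)/2 × 2 = 351.0
  [2.5→4.5]: (208.3+147.3)/2 × 2 = 355.6
  [4.5→5.5]: (147.3+121.0)/2 × 1 = 134.15
  Sum = 876.425 ng/mL·h
oral tablet tail: 121.0/0.201 = 601.990; AUC_ev,0→∞ = 876.425 + 601.990 = 1478.415 ng/mL·h
F = (AUC_ev/D_ev)/(AUC_iv/D_iv) = (1478.415/100)/(1068.54/50) = 14.78415/21.3708 = 0.6918

F = 0.69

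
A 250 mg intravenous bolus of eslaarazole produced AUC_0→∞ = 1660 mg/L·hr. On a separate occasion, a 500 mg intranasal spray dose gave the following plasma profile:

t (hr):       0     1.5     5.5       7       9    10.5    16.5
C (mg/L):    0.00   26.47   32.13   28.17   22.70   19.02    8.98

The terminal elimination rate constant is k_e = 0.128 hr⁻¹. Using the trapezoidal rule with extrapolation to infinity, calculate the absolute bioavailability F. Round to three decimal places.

F = 0.126

Trapezoidal AUC_0→16.5 (intranasal spray):
  [0→1.5]: (0.00+26.47)/2 × 1.5 = 19.8525
  [1.5→5.5]: (26.47+32.13)/2 × 4 = 117.2
  [5.5→7]: (32.13+28.17)/2 × 1.5 = 45.225
  [7→9]: (28.17+22.70)/2 × 2 = 50.87
  [9→10.5]: (22.70+19.02)/2 × 1.5 = 31.29
  [10.5→16.5]: (19.02+8.98)/2 × 6 = 84.0
  Sum = 348.4375 mg/L·hr
Tail: C_last/k_e = 8.98/0.128 = 70.156
AUC_0→∞ (intranasal spray) = 348.4375 + 70.156 = 418.5935 mg/L·hr
F = (AUC_ev/D_ev)/(AUC_iv/D_iv) = (418.5935/500)/(1660/250) = 0.837187/6.64 = 0.1261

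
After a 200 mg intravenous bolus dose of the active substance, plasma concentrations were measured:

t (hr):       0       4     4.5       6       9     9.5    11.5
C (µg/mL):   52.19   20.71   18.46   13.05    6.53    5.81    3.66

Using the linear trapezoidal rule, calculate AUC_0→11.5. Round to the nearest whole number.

Trapezoidal AUC_0→11.5:
  [0→4]: (52.19+20.71)/2 × 4 = 145.8
  [4→4.5]: (20.71+18.46)/2 × 0.5 = 9.7925
  [4.5→6]: (18.46+13.05)/2 × 1.5 = 23.6325
  [6→9]: (13.05+6.53)/2 × 3 = 29.37
  [9→9.5]: (6.53+5.81)/2 × 0.5 = 3.085
  [9.5→11.5]: (5.81+3.66)/2 × 2 = 9.47
  Sum = 221.15 µg/mL·hr

AUC = 221 µg/mL·hr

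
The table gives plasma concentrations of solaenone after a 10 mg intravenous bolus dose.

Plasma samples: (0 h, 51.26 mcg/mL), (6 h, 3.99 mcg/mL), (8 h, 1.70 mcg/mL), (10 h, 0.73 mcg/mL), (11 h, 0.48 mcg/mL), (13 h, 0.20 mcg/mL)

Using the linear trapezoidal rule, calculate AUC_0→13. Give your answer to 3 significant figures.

AUC = 175 mcg/mL·h

Trapezoidal AUC_0→13:
  [0→6]: (51.26+3.99)/2 × 6 = 165.75
  [6→8]: (3.99+1.70)/2 × 2 = 5.69
  [8→10]: (1.70+0.73)/2 × 2 = 2.43
  [10→11]: (0.73+0.48)/2 × 1 = 0.605
  [11→13]: (0.48+0.20)/2 × 2 = 0.68
  Sum = 175.155 mcg/mL·h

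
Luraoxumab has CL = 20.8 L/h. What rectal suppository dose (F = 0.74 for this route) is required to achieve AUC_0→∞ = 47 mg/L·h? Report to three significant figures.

Dose = CL × AUC_0→∞ / F
     = 20.8 × 47 / 0.74 = 1321.08 mg

Dose = 1320 mg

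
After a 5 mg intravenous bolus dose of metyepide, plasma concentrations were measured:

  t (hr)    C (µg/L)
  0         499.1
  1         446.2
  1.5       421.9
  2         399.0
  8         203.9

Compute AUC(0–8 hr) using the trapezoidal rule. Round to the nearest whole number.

Trapezoidal AUC_0→8:
  [0→1]: (499.1+446.2)/2 × 1 = 472.65
  [1→1.5]: (446.2+421.9)/2 × 0.5 = 217.025
  [1.5→2]: (421.9+399.0)/2 × 0.5 = 205.225
  [2→8]: (399.0+203.9)/2 × 6 = 1808.7
  Sum = 2703.6 µg/L·hr

AUC = 2704 µg/L·hr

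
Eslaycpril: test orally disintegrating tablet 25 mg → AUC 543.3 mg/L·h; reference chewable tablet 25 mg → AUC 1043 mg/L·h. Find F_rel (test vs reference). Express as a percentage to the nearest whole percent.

F_rel = 52%

F_rel = (AUC_test/D_test) / (AUC_ref/D_ref)
      = (543.3/25) / (1043/25)
      = 21.732 / 41.72 = 0.5209 = 52.09%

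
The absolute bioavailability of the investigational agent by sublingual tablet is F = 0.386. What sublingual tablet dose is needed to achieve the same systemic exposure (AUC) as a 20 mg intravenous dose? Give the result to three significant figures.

For equal systemic exposure: F × D_ev = D_iv
D_ev = D_iv / F = 20 / 0.386 = 51.8135 mg

D_sublingual = 51.8 mg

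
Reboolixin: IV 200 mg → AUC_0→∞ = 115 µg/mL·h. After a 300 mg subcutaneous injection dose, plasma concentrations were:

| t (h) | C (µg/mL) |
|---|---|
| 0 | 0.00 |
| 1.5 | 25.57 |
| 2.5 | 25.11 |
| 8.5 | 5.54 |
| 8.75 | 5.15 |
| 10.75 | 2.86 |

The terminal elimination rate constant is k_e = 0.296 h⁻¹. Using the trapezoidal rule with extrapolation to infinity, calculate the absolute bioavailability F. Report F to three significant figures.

Trapezoidal AUC_0→10.75 (subcutaneous injection):
  [0→1.5]: (0.00+25.57)/2 × 1.5 = 19.1775
  [1.5→2.5]: (25.57+25.11)/2 × 1 = 25.34
  [2.5→8.5]: (25.11+5.54)/2 × 6 = 91.95
  [8.5→8.75]: (5.54+5.15)/2 × 0.25 = 1.33625
  [8.75→10.75]: (5.15+2.86)/2 × 2 = 8.01
  Sum = 145.81375 µg/mL·h
Tail: C_last/k_e = 2.86/0.296 = 9.662
AUC_0→∞ (subcutaneous injection) = 145.81375 + 9.662 = 155.47575 µg/mL·h
F = (AUC_ev/D_ev)/(AUC_iv/D_iv) = (155.47575/300)/(115/200) = 0.5182525/0.575 = 0.9013

F = 0.901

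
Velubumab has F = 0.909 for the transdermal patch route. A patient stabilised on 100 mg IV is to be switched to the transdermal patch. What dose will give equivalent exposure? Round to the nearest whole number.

D_transdermal = 110 mg

For equal systemic exposure: F × D_ev = D_iv
D_ev = D_iv / F = 100 / 0.909 = 110.011 mg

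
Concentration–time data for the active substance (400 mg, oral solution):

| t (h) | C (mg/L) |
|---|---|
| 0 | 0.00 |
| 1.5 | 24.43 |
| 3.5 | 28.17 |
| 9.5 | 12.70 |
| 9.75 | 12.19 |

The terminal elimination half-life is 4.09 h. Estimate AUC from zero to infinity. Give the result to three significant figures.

AUC = 269 mg/L·h

Trapezoidal AUC_0→9.75:
  [0→1.5]: (0.00+24.43)/2 × 1.5 = 18.3225
  [1.5→3.5]: (24.43+28.17)/2 × 2 = 52.6
  [3.5→9.5]: (28.17+12.70)/2 × 6 = 122.61
  [9.5→9.75]: (12.70+12.19)/2 × 0.25 = 3.11125
  Sum = 196.64375 mg/L·h
k_e = ln2 / t½ = 0.693147 / 4.09 = 0.1695 h^-1
Extrapolated tail: C_last / k_e = 12.19 / 0.1695 = 71.917
AUC_0→∞ = 196.64375 + 71.917 = 268.56075 mg/L·h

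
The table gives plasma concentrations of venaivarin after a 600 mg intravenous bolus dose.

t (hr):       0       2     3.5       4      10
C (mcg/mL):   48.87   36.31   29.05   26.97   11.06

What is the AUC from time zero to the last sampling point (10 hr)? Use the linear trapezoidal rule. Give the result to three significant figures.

AUC = 262 mcg/mL·hr

Trapezoidal AUC_0→10:
  [0→2]: (48.87+36.31)/2 × 2 = 85.18
  [2→3.5]: (36.31+29.05)/2 × 1.5 = 49.02
  [3.5→4]: (29.05+26.97)/2 × 0.5 = 14.005
  [4→10]: (26.97+11.06)/2 × 6 = 114.09
  Sum = 262.295 mcg/mL·hr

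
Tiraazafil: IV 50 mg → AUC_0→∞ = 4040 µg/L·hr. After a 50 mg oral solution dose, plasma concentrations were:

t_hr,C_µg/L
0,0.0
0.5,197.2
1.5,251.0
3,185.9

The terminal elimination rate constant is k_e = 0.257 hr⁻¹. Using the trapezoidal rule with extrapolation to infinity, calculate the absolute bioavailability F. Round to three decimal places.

Trapezoidal AUC_0→3 (oral solution):
  [0→0.5]: (0.0+197.2)/2 × 0.5 = 49.3
  [0.5→1.5]: (197.2+251.0)/2 × 1 = 224.1
  [1.5→3]: (251.0+185.9)/2 × 1.5 = 327.675
  Sum = 601.075 µg/L·hr
Tail: C_last/k_e = 185.9/0.257 = 723.346
AUC_0→∞ (oral solution) = 601.075 + 723.346 = 1324.421 µg/L·hr
F = (AUC_ev/D_ev)/(AUC_iv/D_iv) = (1324.421/50)/(4040/50) = 26.48842/80.8 = 0.3278

F = 0.328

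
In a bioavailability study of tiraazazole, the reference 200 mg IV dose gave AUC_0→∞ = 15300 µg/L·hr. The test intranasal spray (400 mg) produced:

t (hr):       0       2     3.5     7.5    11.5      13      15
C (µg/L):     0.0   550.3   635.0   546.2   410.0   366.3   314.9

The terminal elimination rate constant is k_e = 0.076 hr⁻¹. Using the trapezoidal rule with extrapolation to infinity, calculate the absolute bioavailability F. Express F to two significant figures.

Trapezoidal AUC_0→15 (intranasal spray):
  [0→2]: (0.0+550.3)/2 × 2 = 550.3
  [2→3.5]: (550.3+635.0)/2 × 1.5 = 888.975
  [3.5→7.5]: (635.0+546.2)/2 × 4 = 2362.4
  [7.5→11.5]: (546.2+410.0)/2 × 4 = 1912.4
  [11.5→13]: (410.0+366.3)/2 × 1.5 = 582.225
  [13→15]: (366.3+314.9)/2 × 2 = 681.2
  Sum = 6977.5 µg/L·hr
Tail: C_last/k_e = 314.9/0.076 = 4143.421
AUC_0→∞ (intranasal spray) = 6977.5 + 4143.421 = 11120.921 µg/L·hr
F = (AUC_ev/D_ev)/(AUC_iv/D_iv) = (11120.921/400)/(15300/200) = 27.8023/76.5 = 0.3634

F = 0.36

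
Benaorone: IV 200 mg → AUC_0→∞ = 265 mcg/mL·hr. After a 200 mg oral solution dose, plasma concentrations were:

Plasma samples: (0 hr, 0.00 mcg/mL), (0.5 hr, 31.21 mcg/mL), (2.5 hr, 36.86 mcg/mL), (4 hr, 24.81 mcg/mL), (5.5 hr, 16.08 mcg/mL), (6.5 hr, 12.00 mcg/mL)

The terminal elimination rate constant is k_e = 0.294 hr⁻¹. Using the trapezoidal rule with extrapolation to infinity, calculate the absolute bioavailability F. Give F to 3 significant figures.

Trapezoidal AUC_0→6.5 (oral solution):
  [0→0.5]: (0.00+31.21)/2 × 0.5 = 7.8025
  [0.5→2.5]: (31.21+36.86)/2 × 2 = 68.07
  [2.5→4]: (36.86+24.81)/2 × 1.5 = 46.2525
  [4→5.5]: (24.81+16.08)/2 × 1.5 = 30.6675
  [5.5→6.5]: (16.08+12.00)/2 × 1 = 14.04
  Sum = 166.8325 mcg/mL·hr
Tail: C_last/k_e = 12.00/0.294 = 40.816
AUC_0→∞ (oral solution) = 166.8325 + 40.816 = 207.6485 mcg/mL·hr
F = (AUC_ev/D_ev)/(AUC_iv/D_iv) = (207.6485/200)/(265/200) = 1.0382425/1.325 = 0.7836

F = 0.784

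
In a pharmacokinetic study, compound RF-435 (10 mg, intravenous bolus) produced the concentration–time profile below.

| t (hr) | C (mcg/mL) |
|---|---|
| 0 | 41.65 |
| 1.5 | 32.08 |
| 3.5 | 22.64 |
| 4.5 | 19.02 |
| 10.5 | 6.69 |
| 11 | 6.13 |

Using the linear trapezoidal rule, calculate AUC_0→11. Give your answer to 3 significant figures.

AUC = 211 mcg/mL·hr

Trapezoidal AUC_0→11:
  [0→1.5]: (41.65+32.08)/2 × 1.5 = 55.2975
  [1.5→3.5]: (32.08+22.64)/2 × 2 = 54.72
  [3.5→4.5]: (22.64+19.02)/2 × 1 = 20.83
  [4.5→10.5]: (19.02+6.69)/2 × 6 = 77.13
  [10.5→11]: (6.69+6.13)/2 × 0.5 = 3.205
  Sum = 211.1825 mcg/mL·hr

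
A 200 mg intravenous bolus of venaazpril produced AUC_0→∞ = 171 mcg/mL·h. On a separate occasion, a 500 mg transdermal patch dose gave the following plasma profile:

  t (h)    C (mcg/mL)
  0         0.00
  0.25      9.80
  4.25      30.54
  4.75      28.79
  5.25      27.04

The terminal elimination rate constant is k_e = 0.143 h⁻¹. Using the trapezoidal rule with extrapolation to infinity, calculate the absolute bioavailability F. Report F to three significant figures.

Trapezoidal AUC_0→5.25 (transdermal patch):
  [0→0.25]: (0.00+9.80)/2 × 0.25 = 1.225
  [0.25→4.25]: (9.80+30.54)/2 × 4 = 80.68
  [4.25→4.75]: (30.54+28.79)/2 × 0.5 = 14.8325
  [4.75→5.25]: (28.79+27.04)/2 × 0.5 = 13.9575
  Sum = 110.695 mcg/mL·h
Tail: C_last/k_e = 27.04/0.143 = 189.091
AUC_0→∞ (transdermal patch) = 110.695 + 189.091 = 299.786 mcg/mL·h
F = (AUC_ev/D_ev)/(AUC_iv/D_iv) = (299.786/500)/(171/200) = 0.599572/0.855 = 0.7013

F = 0.701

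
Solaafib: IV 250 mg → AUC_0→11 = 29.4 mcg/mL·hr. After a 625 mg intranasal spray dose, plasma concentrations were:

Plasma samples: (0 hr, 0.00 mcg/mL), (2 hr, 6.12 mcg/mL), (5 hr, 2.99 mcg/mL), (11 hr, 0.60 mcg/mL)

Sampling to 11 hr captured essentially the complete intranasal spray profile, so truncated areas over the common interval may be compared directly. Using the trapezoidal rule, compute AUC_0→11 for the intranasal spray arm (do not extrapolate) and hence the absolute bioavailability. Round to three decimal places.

F = 0.416

Trapezoidal AUC_0→11 (intranasal spray):
  [0→2]: (0.00+6.12)/2 × 2 = 6.12
  [2→5]: (6.12+2.99)/2 × 3 = 13.665
  [5→11]: (2.99+0.60)/2 × 6 = 10.77
  Sum = 30.555 mcg/mL·hr
F = (AUC_ev/D_ev)/(AUC_iv/D_iv) = (30.555/625)/(29.4/250) = 0.048888/0.1176 = 0.4157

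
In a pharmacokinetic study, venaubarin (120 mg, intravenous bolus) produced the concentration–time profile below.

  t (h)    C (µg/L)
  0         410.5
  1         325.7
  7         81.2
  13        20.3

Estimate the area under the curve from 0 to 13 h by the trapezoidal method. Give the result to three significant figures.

Trapezoidal AUC_0→13:
  [0→1]: (410.5+325.7)/2 × 1 = 368.1
  [1→7]: (325.7+81.2)/2 × 6 = 1220.7
  [7→13]: (81.2+20.3)/2 × 6 = 304.5
  Sum = 1893.3 µg/L·h

AUC = 1890 µg/L·h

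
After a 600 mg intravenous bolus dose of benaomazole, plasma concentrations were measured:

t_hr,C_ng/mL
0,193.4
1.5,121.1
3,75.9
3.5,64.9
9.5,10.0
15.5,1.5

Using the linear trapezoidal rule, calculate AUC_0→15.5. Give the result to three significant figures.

AUC = 678 ng/mL·hr

Trapezoidal AUC_0→15.5:
  [0→1.5]: (193.4+121.1)/2 × 1.5 = 235.875
  [1.5→3]: (121.1+75.9)/2 × 1.5 = 147.75
  [3→3.5]: (75.9+64.9)/2 × 0.5 = 35.2
  [3.5→9.5]: (64.9+10.0)/2 × 6 = 224.7
  [9.5→15.5]: (10.0+1.5)/2 × 6 = 34.5
  Sum = 678.025 ng/mL·hr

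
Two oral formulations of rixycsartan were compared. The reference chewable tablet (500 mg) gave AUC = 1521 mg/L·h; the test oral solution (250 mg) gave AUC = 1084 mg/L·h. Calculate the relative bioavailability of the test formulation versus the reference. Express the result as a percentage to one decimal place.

F_rel = (AUC_test/D_test) / (AUC_ref/D_ref)
      = (1084/250) / (1521/500)
      = 4.336 / 3.042 = 1.4254 = 142.54%

F_rel = 142.5%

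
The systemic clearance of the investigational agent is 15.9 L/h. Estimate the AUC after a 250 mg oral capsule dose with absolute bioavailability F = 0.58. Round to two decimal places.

AUC_0→∞ = F × Dose / CL
        = 0.58 × 250 / 15.9 = 9.1195 mg/L·h

AUC = 9.12 mg/L·h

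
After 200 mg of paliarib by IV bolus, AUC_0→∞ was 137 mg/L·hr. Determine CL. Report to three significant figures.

CL = Dose_iv / AUC_0→∞
   = 200 / 137 = 1.45985 L/hr

CL = 1.46 L/hr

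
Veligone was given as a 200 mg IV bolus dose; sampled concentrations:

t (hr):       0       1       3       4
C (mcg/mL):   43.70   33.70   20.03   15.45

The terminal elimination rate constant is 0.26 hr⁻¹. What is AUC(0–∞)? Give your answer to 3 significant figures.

Trapezoidal AUC_0→4:
  [0→1]: (43.70+33.70)/2 × 1 = 38.7
  [1→3]: (33.70+20.03)/2 × 2 = 53.73
  [3→4]: (20.03+15.45)/2 × 1 = 17.74
  Sum = 110.17 mcg/mL·hr
Extrapolated tail: C_last / k_e = 15.45 / 0.26 = 59.423
AUC_0→∞ = 110.17 + 59.423 = 169.593 mcg/mL·hr

AUC = 170 mcg/mL·hr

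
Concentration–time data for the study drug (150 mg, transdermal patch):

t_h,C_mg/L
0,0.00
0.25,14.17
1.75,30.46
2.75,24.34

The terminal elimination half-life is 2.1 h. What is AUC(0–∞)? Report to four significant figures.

Trapezoidal AUC_0→2.75:
  [0→0.25]: (0.00+14.17)/2 × 0.25 = 1.77125
  [0.25→1.75]: (14.17+30.46)/2 × 1.5 = 33.4725
  [1.75→2.75]: (30.46+24.34)/2 × 1 = 27.4
  Sum = 62.64375 mg/L·h
k_e = ln2 / t½ = 0.693147 / 2.1 = 0.3301 h^-1
Extrapolated tail: C_last / k_e = 24.34 / 0.3301 = 73.735
AUC_0→∞ = 62.64375 + 73.735 = 136.37875 mg/L·h

AUC = 136.4 mg/L·h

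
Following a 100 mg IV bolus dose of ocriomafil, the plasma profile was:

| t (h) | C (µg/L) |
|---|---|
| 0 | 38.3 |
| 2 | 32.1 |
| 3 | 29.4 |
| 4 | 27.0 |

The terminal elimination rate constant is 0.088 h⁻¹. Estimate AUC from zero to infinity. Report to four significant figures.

AUC = 436.2 µg/L·h

Trapezoidal AUC_0→4:
  [0→2]: (38.3+32.1)/2 × 2 = 70.4
  [2→3]: (32.1+29.4)/2 × 1 = 30.75
  [3→4]: (29.4+27.0)/2 × 1 = 28.2
  Sum = 129.35 µg/L·h
Extrapolated tail: C_last / k_e = 27.0 / 0.088 = 306.818
AUC_0→∞ = 129.35 + 306.818 = 436.168 µg/L·h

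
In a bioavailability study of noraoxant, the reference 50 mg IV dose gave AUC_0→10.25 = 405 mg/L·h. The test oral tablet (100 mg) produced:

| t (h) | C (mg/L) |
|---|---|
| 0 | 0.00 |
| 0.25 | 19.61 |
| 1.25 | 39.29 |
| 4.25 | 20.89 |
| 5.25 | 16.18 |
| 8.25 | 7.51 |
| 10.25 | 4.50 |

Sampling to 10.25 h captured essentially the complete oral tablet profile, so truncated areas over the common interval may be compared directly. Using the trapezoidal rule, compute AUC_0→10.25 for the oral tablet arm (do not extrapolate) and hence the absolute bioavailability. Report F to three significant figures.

F = 0.232

Trapezoidal AUC_0→10.25 (oral tablet):
  [0→0.25]: (0.00+19.61)/2 × 0.25 = 2.45125
  [0.25→1.25]: (19.61+39.29)/2 × 1 = 29.45
  [1.25→4.25]: (39.29+20.89)/2 × 3 = 90.27
  [4.25→5.25]: (20.89+16.18)/2 × 1 = 18.535
  [5.25→8.25]: (16.18+7.51)/2 × 3 = 35.535
  [8.25→10.25]: (7.51+4.50)/2 × 2 = 12.01
  Sum = 188.25125 mg/L·h
F = (AUC_ev/D_ev)/(AUC_iv/D_iv) = (188.25125/100)/(405/50) = 1.8825125/8.1 = 0.2324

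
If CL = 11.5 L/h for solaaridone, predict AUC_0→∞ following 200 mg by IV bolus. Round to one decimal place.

AUC = 17.4 mg/L·h

AUC_0→∞ = Dose_iv / CL
        = 200 / 11.5 = 17.3913 mg/L·h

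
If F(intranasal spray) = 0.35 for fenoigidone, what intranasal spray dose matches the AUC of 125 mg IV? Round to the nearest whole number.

For equal systemic exposure: F × D_ev = D_iv
D_ev = D_iv / F = 125 / 0.35 = 357.143 mg

D_intranasal = 357 mg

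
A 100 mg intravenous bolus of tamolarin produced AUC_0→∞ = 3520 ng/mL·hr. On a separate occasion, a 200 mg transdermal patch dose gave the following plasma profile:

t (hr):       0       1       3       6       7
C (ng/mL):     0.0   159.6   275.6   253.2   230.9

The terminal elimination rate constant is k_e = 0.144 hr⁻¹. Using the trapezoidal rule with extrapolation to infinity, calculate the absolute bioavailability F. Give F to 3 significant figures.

Trapezoidal AUC_0→7 (transdermal patch):
  [0→1]: (0.0+159.6)/2 × 1 = 79.8
  [1→3]: (159.6+275.6)/2 × 2 = 435.2
  [3→6]: (275.6+253.2)/2 × 3 = 793.2
  [6→7]: (253.2+230.9)/2 × 1 = 242.05
  Sum = 1550.25 ng/mL·hr
Tail: C_last/k_e = 230.9/0.144 = 1603.472
AUC_0→∞ (transdermal patch) = 1550.25 + 1603.472 = 3153.722 ng/mL·hr
F = (AUC_ev/D_ev)/(AUC_iv/D_iv) = (3153.722/200)/(3520/100) = 15.76861/35.2 = 0.4480

F = 0.448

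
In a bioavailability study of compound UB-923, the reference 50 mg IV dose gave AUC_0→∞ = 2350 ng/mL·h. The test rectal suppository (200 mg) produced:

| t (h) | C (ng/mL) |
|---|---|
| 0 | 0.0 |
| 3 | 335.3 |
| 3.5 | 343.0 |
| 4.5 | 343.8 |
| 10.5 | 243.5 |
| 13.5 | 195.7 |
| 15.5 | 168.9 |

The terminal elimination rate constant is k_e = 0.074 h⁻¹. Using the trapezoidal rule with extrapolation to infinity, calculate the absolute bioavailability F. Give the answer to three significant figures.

Trapezoidal AUC_0→15.5 (rectal suppository):
  [0→3]: (0.0+335.3)/2 × 3 = 502.95
  [3→3.5]: (335.3+343.0)/2 × 0.5 = 169.575
  [3.5→4.5]: (343.0+343.8)/2 × 1 = 343.4
  [4.5→10.5]: (343.8+243.5)/2 × 6 = 1761.9
  [10.5→13.5]: (243.5+195.7)/2 × 3 = 658.8
  [13.5→15.5]: (195.7+168.9)/2 × 2 = 364.6
  Sum = 3801.225 ng/mL·h
Tail: C_last/k_e = 168.9/0.074 = 2282.432
AUC_0→∞ (rectal suppository) = 3801.225 + 2282.432 = 6083.657 ng/mL·h
F = (AUC_ev/D_ev)/(AUC_iv/D_iv) = (6083.657/200)/(2350/50) = 30.418285/47 = 0.6472

F = 0.647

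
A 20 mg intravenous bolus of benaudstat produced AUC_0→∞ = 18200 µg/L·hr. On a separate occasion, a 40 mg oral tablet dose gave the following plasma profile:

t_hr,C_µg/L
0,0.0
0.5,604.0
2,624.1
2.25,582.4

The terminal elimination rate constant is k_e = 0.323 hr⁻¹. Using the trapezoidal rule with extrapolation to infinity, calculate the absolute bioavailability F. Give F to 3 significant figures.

Trapezoidal AUC_0→2.25 (oral tablet):
  [0→0.5]: (0.0+604.0)/2 × 0.5 = 151.0
  [0.5→2]: (604.0+624.1)/2 × 1.5 = 921.075
  [2→2.25]: (624.1+582.4)/2 × 0.25 = 150.8125
  Sum = 1222.8875 µg/L·hr
Tail: C_last/k_e = 582.4/0.323 = 1803.096
AUC_0→∞ (oral tablet) = 1222.8875 + 1803.096 = 3025.9835 µg/L·hr
F = (AUC_ev/D_ev)/(AUC_iv/D_iv) = (3025.9835/40)/(18200/20) = 75.6496/910 = 0.0831

F = 0.0831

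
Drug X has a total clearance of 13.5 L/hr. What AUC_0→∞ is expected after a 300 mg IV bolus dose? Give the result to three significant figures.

AUC = 22.2 mg/L·hr

AUC_0→∞ = Dose_iv / CL
        = 300 / 13.5 = 22.2222 mg/L·hr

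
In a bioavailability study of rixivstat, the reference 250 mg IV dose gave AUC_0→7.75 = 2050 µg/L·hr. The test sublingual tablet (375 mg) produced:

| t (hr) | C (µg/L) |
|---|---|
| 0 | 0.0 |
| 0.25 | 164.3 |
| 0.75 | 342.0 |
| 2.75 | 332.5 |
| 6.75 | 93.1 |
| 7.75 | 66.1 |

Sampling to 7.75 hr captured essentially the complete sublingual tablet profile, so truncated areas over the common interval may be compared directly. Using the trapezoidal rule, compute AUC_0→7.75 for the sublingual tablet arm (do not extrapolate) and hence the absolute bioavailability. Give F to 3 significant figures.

Trapezoidal AUC_0→7.75 (sublingual tablet):
  [0→0.25]: (0.0+164.3)/2 × 0.25 = 20.5375
  [0.25→0.75]: (164.3+342.0)/2 × 0.5 = 126.575
  [0.75→2.75]: (342.0+332.5)/2 × 2 = 674.5
  [2.75→6.75]: (332.5+93.1)/2 × 4 = 851.2
  [6.75→7.75]: (93.1+66.1)/2 × 1 = 79.6
  Sum = 1752.4125 µg/L·hr
F = (AUC_ev/D_ev)/(AUC_iv/D_iv) = (1752.4125/375)/(2050/250) = 4.6731/8.2 = 0.5699

F = 0.570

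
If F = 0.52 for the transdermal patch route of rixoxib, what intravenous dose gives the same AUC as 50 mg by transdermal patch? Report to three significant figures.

Systemic exposure from an extravascular dose = F × D_ev, so the equivalent IV dose is F × D_ev.
D_iv = F × D_ev = 0.52 × 50 = 26 mg

D_iv = 26.0 mg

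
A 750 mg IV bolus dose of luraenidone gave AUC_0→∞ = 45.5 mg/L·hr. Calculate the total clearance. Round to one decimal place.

CL = 16.5 L/hr

CL = Dose_iv / AUC_0→∞
   = 750 / 45.5 = 16.4835 L/hr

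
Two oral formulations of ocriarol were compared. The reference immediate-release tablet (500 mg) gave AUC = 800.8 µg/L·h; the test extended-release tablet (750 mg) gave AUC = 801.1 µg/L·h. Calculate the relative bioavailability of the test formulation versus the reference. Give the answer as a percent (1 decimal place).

F_rel = (AUC_test/D_test) / (AUC_ref/D_ref)
      = (801.1/750) / (800.8/500)
      = 1.06813 / 1.6016 = 0.6669 = 66.69%

F_rel = 66.7%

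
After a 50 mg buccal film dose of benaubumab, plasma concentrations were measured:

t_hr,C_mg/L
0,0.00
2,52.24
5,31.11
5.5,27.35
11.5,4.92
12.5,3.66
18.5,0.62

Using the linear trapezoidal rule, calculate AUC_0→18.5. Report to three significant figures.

Trapezoidal AUC_0→18.5:
  [0→2]: (0.00+52.24)/2 × 2 = 52.24
  [2→5]: (52.24+31.11)/2 × 3 = 125.025
  [5→5.5]: (31.11+27.35)/2 × 0.5 = 14.615
  [5.5→11.5]: (27.35+4.92)/2 × 6 = 96.81
  [11.5→12.5]: (4.92+3.66)/2 × 1 = 4.29
  [12.5→18.5]: (3.66+0.62)/2 × 6 = 12.84
  Sum = 305.82 mg/L·hr

AUC = 306 mg/L·hr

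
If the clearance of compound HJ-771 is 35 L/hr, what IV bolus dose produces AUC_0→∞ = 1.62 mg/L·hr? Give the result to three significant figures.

Dose_iv = CL × AUC_0→∞
     = 35 × 1.62 = 56.7 mg

Dose = 56.7 mg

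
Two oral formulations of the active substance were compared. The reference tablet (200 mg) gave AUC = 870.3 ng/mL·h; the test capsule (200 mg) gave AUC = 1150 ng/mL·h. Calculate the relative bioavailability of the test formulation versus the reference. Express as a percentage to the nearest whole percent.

F_rel = 132%

F_rel = (AUC_test/D_test) / (AUC_ref/D_ref)
      = (1150/200) / (870.3/200)
      = 5.75 / 4.3515 = 1.3214 = 132.14%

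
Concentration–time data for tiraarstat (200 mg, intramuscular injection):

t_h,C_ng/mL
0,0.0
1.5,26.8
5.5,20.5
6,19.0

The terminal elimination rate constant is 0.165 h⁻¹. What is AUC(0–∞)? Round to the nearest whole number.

Trapezoidal AUC_0→6:
  [0→1.5]: (0.0+26.8)/2 × 1.5 = 20.1
  [1.5→5.5]: (26.8+20.5)/2 × 4 = 94.6
  [5.5→6]: (20.5+19.0)/2 × 0.5 = 9.875
  Sum = 124.575 ng/mL·h
Extrapolated tail: C_last / k_e = 19.0 / 0.165 = 115.152
AUC_0→∞ = 124.575 + 115.152 = 239.727 ng/mL·h

AUC = 240 ng/mL·h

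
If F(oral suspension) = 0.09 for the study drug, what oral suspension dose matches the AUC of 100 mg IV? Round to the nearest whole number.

D_oral = 1111 mg

For equal systemic exposure: F × D_ev = D_iv
D_ev = D_iv / F = 100 / 0.09 = 1111.11 mg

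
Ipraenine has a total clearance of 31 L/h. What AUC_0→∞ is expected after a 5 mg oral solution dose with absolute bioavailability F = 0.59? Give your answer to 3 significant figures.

AUC_0→∞ = F × Dose / CL
        = 0.59 × 5 / 31 = 0.0951613 mg/L·h

AUC = 0.0952 mg/L·h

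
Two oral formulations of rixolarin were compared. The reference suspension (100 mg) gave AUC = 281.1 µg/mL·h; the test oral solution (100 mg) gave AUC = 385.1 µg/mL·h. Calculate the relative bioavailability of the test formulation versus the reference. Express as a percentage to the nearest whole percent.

F_rel = 137%

F_rel = (AUC_test/D_test) / (AUC_ref/D_ref)
      = (385.1/100) / (281.1/100)
      = 3.851 / 2.811 = 1.3700 = 137.00%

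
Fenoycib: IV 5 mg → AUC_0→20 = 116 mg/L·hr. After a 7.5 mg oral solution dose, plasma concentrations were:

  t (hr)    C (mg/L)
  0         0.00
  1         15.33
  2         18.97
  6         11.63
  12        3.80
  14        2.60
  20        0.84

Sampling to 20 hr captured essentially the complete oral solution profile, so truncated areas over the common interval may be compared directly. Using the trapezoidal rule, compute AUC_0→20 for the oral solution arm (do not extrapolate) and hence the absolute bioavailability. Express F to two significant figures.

Trapezoidal AUC_0→20 (oral solution):
  [0→1]: (0.00+15.33)/2 × 1 = 7.665
  [1→2]: (15.33+18.97)/2 × 1 = 17.15
  [2→6]: (18.97+11.63)/2 × 4 = 61.2
  [6→12]: (11.63+3.80)/2 × 6 = 46.29
  [12→14]: (3.80+2.60)/2 × 2 = 6.4
  [14→20]: (2.60+0.84)/2 × 6 = 10.32
  Sum = 149.025 mg/L·hr
F = (AUC_ev/D_ev)/(AUC_iv/D_iv) = (149.025/7.5)/(116/5) = 19.87/23.2 = 0.8565

F = 0.86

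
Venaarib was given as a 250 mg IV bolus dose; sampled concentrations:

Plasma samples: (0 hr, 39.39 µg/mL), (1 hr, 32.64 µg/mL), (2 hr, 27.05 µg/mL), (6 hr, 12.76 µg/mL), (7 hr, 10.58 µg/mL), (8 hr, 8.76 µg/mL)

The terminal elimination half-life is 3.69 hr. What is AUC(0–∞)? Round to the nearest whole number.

AUC = 213 µg/mL·hr

Trapezoidal AUC_0→8:
  [0→1]: (39.39+32.64)/2 × 1 = 36.015
  [1→2]: (32.64+27.05)/2 × 1 = 29.845
  [2→6]: (27.05+12.76)/2 × 4 = 79.62
  [6→7]: (12.76+10.58)/2 × 1 = 11.67
  [7→8]: (10.58+8.76)/2 × 1 = 9.67
  Sum = 166.82 µg/mL·hr
k_e = ln2 / t½ = 0.693147 / 3.69 = 0.1878 hr^-1
Extrapolated tail: C_last / k_e = 8.76 / 0.1878 = 46.645
AUC_0→∞ = 166.82 + 46.645 = 213.465 µg/mL·hr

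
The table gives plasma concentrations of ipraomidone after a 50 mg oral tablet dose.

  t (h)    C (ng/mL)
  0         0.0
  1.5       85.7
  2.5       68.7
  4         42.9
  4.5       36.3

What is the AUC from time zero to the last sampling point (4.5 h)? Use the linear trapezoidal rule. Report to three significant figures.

AUC = 245 ng/mL·h

Trapezoidal AUC_0→4.5:
  [0→1.5]: (0.0+85.7)/2 × 1.5 = 64.275
  [1.5→2.5]: (85.7+68.7)/2 × 1 = 77.2
  [2.5→4]: (68.7+42.9)/2 × 1.5 = 83.7
  [4→4.5]: (42.9+36.3)/2 × 0.5 = 19.8
  Sum = 244.975 ng/mL·h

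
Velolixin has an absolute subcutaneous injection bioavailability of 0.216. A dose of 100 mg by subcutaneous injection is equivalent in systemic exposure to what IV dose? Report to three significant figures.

Systemic exposure from an extravascular dose = F × D_ev, so the equivalent IV dose is F × D_ev.
D_iv = F × D_ev = 0.216 × 100 = 21.6 mg

D_iv = 21.6 mg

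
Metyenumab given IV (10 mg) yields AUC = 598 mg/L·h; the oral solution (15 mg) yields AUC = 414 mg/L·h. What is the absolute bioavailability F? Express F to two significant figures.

F = (AUC_ev / D_ev) / (AUC_iv / D_iv)
  = (414/15) / (598/10)
  = 27.6 / 59.8 = 0.4615

F = 0.46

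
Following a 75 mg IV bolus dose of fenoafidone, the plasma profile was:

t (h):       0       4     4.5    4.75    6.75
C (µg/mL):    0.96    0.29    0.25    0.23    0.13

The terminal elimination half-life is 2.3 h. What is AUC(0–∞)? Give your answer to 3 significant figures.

Trapezoidal AUC_0→6.75:
  [0→4]: (0.96+0.29)/2 × 4 = 2.5
  [4→4.5]: (0.29+0.25)/2 × 0.5 = 0.135
  [4.5→4.75]: (0.25+0.23)/2 × 0.25 = 0.06
  [4.75→6.75]: (0.23+0.13)/2 × 2 = 0.36
  Sum = 3.055 µg/mL·h
k_e = ln2 / t½ = 0.693147 / 2.3 = 0.3014 h^-1
Extrapolated tail: C_last / k_e = 0.13 / 0.3014 = 0.431
AUC_0→∞ = 3.055 + 0.431 = 3.486 µg/mL·h

AUC = 3.49 µg/mL·h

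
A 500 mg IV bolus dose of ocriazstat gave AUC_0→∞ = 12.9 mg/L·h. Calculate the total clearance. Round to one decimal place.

CL = Dose_iv / AUC_0→∞
   = 500 / 12.9 = 38.7597 L/h

CL = 38.8 L/h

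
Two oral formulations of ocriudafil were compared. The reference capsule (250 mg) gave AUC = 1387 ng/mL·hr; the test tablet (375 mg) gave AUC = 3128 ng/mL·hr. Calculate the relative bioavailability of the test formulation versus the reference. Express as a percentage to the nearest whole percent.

F_rel = (AUC_test/D_test) / (AUC_ref/D_ref)
      = (3128/375) / (1387/250)
      = 8.34133 / 5.548 = 1.5035 = 150.35%

F_rel = 150%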